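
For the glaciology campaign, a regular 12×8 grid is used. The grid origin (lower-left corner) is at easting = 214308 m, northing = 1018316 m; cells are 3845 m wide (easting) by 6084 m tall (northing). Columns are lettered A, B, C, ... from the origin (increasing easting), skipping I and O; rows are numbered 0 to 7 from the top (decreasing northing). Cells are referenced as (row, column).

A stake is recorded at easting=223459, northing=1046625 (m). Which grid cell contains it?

Column index: ⌊(223459 − 214308) / 3845⌋ = ⌊2.380⌋ = 2 → column C
Row offset from origin: ⌊(1046625 − 1018316) / 6084⌋ = ⌊4.653⌋ = 4 → row 3 (counted from top)

(3, C)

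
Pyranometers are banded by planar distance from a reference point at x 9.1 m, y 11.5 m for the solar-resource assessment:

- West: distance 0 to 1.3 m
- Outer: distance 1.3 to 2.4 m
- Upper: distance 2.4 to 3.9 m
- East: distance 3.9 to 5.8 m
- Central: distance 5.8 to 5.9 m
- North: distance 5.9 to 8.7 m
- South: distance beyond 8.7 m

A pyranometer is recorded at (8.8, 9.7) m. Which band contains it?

Distance = √((8.8−9.1)² + (9.7−11.5)²) = √(0.090 + 3.240) = 1.825 m.
1.3 ≤ 1.825 < 2.4 → Outer.

Outer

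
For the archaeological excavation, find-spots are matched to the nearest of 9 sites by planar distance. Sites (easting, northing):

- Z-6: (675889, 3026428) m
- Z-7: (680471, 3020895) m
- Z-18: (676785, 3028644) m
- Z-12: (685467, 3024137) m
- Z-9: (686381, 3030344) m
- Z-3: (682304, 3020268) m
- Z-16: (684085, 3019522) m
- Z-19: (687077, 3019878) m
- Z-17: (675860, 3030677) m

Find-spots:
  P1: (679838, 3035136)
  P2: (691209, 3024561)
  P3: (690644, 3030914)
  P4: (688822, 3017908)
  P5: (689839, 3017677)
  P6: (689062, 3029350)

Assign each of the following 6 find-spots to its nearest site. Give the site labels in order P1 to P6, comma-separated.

Z-17, Z-12, Z-9, Z-19, Z-19, Z-9

P1 → Z-17 (d²=35707165.00)
P2 → Z-12 (d²=33150340.00)
P3 → Z-9 (d²=18498069.00)
P4 → Z-19 (d²=6925925.00)
P5 → Z-19 (d²=12473045.00)
P6 → Z-9 (d²=8175797.00)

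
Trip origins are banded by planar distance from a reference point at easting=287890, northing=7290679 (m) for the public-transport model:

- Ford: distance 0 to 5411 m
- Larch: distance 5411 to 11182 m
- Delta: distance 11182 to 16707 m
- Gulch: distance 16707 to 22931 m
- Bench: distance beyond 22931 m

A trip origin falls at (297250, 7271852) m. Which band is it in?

Gulch

Distance = √((297250−287890)² + (7271852−7290679)²) = √(87609600.000 + 354455929.000) = 21025.354 m.
16707 ≤ 21025.354 < 22931 → Gulch.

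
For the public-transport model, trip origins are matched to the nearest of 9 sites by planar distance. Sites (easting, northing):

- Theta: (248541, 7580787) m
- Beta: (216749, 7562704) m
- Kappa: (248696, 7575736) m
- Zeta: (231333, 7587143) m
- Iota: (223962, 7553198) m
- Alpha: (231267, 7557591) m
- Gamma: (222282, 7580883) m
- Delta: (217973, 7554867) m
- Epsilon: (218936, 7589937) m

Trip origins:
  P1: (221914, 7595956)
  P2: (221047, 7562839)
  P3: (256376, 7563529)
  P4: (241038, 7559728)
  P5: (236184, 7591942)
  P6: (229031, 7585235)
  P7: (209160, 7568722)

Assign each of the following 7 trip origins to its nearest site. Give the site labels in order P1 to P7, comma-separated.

Epsilon, Beta, Kappa, Alpha, Zeta, Zeta, Beta

P1 → Epsilon (d²=45096845.00)
P2 → Beta (d²=18491029.00)
P3 → Kappa (d²=207993249.00)
P4 → Alpha (d²=100039210.00)
P5 → Zeta (d²=46562602.00)
P6 → Zeta (d²=8939668.00)
P7 → Beta (d²=93809245.00)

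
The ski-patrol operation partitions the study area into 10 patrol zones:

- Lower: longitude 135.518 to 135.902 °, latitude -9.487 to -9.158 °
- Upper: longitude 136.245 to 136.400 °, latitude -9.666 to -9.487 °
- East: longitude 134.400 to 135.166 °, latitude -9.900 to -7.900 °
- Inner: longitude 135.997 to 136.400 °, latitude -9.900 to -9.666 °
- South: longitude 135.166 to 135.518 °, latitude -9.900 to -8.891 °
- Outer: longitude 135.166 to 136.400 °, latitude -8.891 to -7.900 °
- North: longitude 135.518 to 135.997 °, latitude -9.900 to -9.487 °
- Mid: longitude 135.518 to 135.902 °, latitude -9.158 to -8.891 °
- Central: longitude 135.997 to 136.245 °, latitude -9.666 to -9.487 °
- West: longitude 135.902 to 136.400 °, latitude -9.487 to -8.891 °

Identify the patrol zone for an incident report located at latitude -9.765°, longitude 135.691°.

The point has longitude = 135.691 and latitude = -9.765.
Only North satisfies 135.518 ≤ longitude ≤ 135.997 and -9.900 ≤ latitude ≤ -9.487.

North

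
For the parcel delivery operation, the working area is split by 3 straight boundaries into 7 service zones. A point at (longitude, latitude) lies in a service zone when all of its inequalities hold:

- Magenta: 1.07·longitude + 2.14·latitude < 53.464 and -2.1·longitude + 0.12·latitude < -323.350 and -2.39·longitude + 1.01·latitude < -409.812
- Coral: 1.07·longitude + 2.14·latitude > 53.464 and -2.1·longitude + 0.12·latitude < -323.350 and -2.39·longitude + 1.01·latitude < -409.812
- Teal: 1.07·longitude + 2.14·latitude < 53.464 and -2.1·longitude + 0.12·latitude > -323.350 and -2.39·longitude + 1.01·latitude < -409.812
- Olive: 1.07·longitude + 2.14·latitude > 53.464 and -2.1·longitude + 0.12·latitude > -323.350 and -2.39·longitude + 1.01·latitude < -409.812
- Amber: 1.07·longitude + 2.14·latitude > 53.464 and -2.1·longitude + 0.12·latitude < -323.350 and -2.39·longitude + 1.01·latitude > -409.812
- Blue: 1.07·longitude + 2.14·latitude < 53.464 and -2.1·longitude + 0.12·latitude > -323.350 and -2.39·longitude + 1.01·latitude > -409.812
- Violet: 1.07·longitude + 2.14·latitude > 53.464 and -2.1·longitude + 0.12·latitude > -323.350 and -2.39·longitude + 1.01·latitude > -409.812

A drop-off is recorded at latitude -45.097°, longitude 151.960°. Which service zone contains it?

Amber

1.07·151.960 + 2.14·-45.097 = 66.090, which is > 53.464
-2.1·151.960 + 0.12·-45.097 = -324.528, which is < -323.350
-2.39·151.960 + 1.01·-45.097 = -408.732, which is > -409.812
This sign pattern matches Amber.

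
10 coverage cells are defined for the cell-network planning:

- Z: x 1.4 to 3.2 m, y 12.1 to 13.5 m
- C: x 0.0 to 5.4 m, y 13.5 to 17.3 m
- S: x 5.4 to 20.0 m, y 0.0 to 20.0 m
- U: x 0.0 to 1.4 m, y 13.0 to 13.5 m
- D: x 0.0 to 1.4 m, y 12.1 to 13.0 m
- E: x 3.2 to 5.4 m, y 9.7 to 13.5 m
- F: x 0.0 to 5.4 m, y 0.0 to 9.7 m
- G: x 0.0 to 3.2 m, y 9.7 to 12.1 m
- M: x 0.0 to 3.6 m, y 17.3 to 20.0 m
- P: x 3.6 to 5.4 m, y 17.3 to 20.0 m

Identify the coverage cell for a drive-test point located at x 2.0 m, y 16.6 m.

The point has x = 2.0 and y = 16.6.
Only C satisfies 0.0 ≤ x ≤ 5.4 and 13.5 ≤ y ≤ 17.3.

C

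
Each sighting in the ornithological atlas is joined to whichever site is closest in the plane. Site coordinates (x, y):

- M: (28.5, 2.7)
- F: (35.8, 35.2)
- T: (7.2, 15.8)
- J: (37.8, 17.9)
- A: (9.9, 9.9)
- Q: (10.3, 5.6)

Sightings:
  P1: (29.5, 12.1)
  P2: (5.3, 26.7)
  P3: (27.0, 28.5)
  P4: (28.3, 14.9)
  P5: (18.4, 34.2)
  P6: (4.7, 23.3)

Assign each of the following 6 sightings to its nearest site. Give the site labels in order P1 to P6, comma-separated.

M, T, F, J, F, T

P1 → M (d²=89.36)
P2 → T (d²=122.42)
P3 → F (d²=122.33)
P4 → J (d²=99.25)
P5 → F (d²=303.76)
P6 → T (d²=62.50)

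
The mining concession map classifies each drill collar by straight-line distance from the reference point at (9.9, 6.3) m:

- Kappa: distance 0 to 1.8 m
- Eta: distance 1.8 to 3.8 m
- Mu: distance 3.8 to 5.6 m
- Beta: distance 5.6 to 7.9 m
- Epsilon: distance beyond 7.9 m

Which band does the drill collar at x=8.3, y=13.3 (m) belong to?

Beta

Distance = √((8.3−9.9)² + (13.3−6.3)²) = √(2.560 + 49.000) = 7.181 m.
5.6 ≤ 7.181 < 7.9 → Beta.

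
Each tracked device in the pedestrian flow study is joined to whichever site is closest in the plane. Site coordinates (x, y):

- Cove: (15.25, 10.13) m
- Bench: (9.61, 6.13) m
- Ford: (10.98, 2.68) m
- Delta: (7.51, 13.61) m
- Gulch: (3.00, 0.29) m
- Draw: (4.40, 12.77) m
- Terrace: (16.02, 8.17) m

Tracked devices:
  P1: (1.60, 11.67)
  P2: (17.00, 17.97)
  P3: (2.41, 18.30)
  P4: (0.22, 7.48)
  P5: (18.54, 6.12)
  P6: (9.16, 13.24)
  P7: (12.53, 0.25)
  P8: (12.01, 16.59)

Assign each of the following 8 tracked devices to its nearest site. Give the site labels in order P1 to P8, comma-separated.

P1 → Draw (d²=9.05)
P2 → Cove (d²=64.53)
P3 → Draw (d²=34.54)
P4 → Draw (d²=45.46)
P5 → Terrace (d²=10.55)
P6 → Delta (d²=2.86)
P7 → Ford (d²=8.31)
P8 → Delta (d²=29.13)

Draw, Cove, Draw, Draw, Terrace, Delta, Ford, Delta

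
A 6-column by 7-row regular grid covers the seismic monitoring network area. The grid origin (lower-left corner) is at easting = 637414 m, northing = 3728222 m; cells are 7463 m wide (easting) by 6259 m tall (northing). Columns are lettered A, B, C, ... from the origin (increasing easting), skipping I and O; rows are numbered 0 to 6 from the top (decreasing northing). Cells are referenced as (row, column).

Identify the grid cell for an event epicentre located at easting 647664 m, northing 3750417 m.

(3, B)

Column index: ⌊(647664 − 637414) / 7463⌋ = ⌊1.373⌋ = 1 → column B
Row offset from origin: ⌊(3750417 − 3728222) / 6259⌋ = ⌊3.546⌋ = 3 → row 3 (counted from top)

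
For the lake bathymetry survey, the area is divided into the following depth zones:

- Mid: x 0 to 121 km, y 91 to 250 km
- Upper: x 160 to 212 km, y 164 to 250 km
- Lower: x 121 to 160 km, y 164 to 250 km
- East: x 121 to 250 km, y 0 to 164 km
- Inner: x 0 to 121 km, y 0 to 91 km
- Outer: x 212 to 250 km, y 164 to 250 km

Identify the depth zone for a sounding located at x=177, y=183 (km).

Upper

The point has x = 177 and y = 183.
Only Upper satisfies 160 ≤ x ≤ 212 and 164 ≤ y ≤ 250.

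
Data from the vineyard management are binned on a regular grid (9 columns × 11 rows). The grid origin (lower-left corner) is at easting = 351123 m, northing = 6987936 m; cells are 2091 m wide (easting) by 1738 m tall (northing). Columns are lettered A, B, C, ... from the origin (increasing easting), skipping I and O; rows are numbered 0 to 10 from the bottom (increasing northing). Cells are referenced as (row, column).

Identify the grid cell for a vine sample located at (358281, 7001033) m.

Column index: ⌊(358281 − 351123) / 2091⌋ = ⌊3.423⌋ = 3 → column D
Row offset from origin: ⌊(7001033 − 6987936) / 1738⌋ = ⌊7.536⌋ = 7 → row 7

(7, D)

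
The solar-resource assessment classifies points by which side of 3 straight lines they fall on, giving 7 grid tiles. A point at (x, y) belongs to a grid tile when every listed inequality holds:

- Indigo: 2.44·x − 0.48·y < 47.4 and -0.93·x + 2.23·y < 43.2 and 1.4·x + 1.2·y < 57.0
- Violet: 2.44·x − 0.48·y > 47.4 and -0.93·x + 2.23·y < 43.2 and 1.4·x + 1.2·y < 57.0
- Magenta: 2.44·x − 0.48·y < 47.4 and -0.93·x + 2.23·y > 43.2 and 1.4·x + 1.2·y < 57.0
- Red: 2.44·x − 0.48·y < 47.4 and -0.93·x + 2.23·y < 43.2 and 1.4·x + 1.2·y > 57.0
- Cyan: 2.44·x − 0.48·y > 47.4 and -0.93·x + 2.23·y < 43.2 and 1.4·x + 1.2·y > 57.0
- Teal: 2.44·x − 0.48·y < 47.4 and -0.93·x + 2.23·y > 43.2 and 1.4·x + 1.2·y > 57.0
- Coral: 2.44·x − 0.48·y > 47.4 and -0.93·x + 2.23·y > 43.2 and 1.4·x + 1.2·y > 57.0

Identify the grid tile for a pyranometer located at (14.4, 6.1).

2.44·14.4 − 0.48·6.1 = 32.208, which is < 47.4
-0.93·14.4 + 2.23·6.1 = 0.211, which is < 43.2
1.4·14.4 + 1.2·6.1 = 27.480, which is < 57.0
This sign pattern matches Indigo.

Indigo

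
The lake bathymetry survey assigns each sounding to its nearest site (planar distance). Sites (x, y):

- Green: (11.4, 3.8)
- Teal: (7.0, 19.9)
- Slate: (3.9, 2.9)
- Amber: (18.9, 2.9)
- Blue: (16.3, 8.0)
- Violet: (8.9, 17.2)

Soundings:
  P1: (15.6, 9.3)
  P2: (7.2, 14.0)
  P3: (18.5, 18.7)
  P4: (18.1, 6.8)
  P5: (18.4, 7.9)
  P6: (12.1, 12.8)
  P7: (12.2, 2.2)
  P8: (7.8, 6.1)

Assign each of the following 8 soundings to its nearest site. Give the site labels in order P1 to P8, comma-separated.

P1 → Blue (d²=2.18)
P2 → Violet (d²=13.13)
P3 → Violet (d²=94.41)
P4 → Blue (d²=4.68)
P5 → Blue (d²=4.42)
P6 → Violet (d²=29.60)
P7 → Green (d²=3.20)
P8 → Green (d²=18.25)

Blue, Violet, Violet, Blue, Blue, Violet, Green, Green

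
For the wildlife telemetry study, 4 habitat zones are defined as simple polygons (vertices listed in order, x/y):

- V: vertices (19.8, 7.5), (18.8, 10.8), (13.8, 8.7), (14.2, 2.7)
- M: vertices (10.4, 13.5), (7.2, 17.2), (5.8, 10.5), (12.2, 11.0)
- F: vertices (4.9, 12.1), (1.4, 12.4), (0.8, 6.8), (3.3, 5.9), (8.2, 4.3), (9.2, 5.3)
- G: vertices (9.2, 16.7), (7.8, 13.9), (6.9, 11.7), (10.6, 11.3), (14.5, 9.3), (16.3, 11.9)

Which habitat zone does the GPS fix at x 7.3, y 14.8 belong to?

Cast a ray rightward from (7.3, 14.8). For each polygon, the edges (by vertex number in listed order) whose endpoints lie on opposite sides of y = 14.8, where each meets that height, and whether that is right or left of the point:
V: no edge straddles that height → 0 crossings.
M: 1–2 at x≈9.28 (right), 2–3 at x≈6.70 (left) → 1 crossing.
F: no edge straddles that height → 0 crossings.
G: 1–2 at x≈8.25 (right), 6–1 at x≈12.01 (right) → 2 crossings.
Only M has an odd count, so the point is inside M.

M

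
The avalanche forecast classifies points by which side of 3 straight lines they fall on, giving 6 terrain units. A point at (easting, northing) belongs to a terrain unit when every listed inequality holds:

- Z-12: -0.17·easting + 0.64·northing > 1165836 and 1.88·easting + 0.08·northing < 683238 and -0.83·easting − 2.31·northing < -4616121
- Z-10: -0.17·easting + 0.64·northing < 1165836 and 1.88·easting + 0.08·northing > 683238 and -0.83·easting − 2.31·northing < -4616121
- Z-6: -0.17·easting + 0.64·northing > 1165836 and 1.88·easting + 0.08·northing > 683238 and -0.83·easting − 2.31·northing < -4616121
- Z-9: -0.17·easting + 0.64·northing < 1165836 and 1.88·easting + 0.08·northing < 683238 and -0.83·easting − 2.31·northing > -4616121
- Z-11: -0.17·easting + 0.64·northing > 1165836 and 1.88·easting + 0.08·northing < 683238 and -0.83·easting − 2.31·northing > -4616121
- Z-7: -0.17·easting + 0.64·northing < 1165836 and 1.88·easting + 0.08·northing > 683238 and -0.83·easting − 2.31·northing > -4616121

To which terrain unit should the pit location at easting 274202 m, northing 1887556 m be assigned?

-0.17·274202 + 0.64·1887556 = 1161421.500, which is < 1165836
1.88·274202 + 0.08·1887556 = 666504.240, which is < 683238
-0.83·274202 − 2.31·1887556 = -4587842.020, which is > -4616121
This sign pattern matches Z-9.

Z-9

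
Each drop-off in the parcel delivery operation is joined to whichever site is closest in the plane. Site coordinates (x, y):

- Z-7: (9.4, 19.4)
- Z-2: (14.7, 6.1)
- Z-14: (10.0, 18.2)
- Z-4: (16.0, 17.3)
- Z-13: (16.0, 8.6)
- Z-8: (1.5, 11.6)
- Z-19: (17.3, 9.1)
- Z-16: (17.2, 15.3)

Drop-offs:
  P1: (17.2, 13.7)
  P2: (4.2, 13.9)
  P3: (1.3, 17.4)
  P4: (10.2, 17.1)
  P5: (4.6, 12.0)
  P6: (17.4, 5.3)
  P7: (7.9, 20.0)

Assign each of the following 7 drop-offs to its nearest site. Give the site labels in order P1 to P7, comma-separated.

P1 → Z-16 (d²=2.56)
P2 → Z-8 (d²=12.58)
P3 → Z-8 (d²=33.68)
P4 → Z-14 (d²=1.25)
P5 → Z-8 (d²=9.77)
P6 → Z-2 (d²=7.93)
P7 → Z-7 (d²=2.61)

Z-16, Z-8, Z-8, Z-14, Z-8, Z-2, Z-7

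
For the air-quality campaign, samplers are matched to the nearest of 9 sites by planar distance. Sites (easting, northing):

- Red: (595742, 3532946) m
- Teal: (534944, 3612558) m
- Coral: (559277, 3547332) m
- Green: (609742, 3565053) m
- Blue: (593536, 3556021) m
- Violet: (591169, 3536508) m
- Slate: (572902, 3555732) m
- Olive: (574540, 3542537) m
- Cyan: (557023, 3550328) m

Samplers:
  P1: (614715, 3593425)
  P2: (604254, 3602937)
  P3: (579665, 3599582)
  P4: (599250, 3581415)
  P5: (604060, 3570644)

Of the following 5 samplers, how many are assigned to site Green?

4

P1 → Green
P2 → Green
P3 → Slate
P4 → Green
P5 → Green
4 of the 5 go to Green.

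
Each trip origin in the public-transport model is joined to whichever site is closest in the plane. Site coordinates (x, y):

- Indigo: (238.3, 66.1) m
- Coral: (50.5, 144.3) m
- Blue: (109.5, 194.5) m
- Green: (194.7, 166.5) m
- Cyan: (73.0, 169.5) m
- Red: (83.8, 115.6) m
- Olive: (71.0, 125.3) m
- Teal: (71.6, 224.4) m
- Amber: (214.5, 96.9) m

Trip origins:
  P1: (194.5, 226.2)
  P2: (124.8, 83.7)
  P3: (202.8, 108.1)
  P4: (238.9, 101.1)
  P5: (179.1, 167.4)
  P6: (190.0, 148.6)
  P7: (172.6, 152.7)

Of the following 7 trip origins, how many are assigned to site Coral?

P1 → Green
P2 → Red
P3 → Amber
P4 → Amber
P5 → Green
P6 → Green
P7 → Green
0 of the 7 go to Coral.

0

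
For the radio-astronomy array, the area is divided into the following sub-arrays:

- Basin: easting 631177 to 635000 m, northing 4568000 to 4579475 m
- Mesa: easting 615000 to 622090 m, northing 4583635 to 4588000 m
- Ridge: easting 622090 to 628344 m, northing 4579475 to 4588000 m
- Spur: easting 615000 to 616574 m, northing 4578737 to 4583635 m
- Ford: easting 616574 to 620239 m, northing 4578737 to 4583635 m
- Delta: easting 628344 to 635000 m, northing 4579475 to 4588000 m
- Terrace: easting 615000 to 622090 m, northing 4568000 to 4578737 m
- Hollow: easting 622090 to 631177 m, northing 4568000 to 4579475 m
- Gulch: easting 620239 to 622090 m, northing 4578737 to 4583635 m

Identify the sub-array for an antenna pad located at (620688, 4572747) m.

Terrace

The point has easting = 620688 and northing = 4572747.
Only Terrace satisfies 615000 ≤ easting ≤ 622090 and 4568000 ≤ northing ≤ 4578737.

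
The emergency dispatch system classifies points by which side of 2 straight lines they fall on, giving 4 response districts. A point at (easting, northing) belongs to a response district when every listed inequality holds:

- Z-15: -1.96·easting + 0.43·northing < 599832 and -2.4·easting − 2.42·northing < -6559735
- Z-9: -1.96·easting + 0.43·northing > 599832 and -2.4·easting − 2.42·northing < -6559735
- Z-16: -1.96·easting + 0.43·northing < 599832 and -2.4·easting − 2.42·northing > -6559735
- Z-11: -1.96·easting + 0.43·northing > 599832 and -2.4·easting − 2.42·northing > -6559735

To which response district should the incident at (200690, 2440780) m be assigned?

-1.96·200690 + 0.43·2440780 = 656183.000, which is > 599832
-2.4·200690 − 2.42·2440780 = -6388343.600, which is > -6559735
This sign pattern matches Z-11.

Z-11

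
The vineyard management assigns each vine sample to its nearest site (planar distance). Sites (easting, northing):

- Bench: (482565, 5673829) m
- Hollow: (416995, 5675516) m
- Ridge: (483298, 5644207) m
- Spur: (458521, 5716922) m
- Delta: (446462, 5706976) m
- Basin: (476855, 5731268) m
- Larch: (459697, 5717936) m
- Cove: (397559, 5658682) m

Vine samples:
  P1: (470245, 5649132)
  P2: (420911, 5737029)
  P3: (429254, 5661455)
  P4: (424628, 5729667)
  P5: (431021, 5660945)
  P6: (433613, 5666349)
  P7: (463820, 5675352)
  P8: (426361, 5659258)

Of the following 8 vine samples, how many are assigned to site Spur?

0

P1 → Ridge
P2 → Delta
P3 → Hollow
P4 → Delta
P5 → Hollow
P6 → Hollow
P7 → Bench
P8 → Hollow
0 of the 8 go to Spur.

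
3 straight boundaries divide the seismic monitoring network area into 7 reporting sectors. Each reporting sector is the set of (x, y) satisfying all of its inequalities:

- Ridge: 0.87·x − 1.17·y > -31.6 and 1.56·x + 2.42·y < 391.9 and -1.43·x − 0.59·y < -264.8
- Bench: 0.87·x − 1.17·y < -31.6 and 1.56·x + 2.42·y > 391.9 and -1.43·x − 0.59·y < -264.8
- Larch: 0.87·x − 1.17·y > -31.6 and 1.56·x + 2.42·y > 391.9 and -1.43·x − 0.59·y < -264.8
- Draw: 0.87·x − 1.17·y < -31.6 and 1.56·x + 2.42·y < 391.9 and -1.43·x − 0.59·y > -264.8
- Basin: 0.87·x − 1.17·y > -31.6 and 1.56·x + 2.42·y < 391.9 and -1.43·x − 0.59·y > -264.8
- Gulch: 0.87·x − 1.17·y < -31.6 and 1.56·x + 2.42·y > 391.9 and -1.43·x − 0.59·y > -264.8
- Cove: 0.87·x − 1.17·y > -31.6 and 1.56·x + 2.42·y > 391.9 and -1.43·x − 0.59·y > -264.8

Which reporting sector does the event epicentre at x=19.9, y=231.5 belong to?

Gulch

0.87·19.9 − 1.17·231.5 = -253.542, which is < -31.6
1.56·19.9 + 2.42·231.5 = 591.274, which is > 391.9
-1.43·19.9 − 0.59·231.5 = -165.042, which is > -264.8
This sign pattern matches Gulch.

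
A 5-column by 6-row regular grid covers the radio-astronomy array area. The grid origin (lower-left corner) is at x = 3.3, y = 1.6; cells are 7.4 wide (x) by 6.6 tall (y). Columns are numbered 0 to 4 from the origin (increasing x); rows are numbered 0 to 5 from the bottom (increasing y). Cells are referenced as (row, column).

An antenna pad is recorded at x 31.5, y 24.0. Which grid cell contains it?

(3, 3)

Column index: ⌊(31.5 − 3.3) / 7.4⌋ = ⌊3.811⌋ = 3
Row offset from origin: ⌊(24.0 − 1.6) / 6.6⌋ = ⌊3.394⌋ = 3 → row 3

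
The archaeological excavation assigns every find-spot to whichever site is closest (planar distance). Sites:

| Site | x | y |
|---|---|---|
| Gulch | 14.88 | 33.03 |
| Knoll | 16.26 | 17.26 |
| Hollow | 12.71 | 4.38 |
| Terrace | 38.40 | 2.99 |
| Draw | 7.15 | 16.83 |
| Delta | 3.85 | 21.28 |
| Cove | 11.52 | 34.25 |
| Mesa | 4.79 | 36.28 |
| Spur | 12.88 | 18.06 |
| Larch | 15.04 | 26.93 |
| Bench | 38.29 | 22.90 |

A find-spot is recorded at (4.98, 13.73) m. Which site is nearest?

Squared distances to each site:
Gulch: 470.500; Knoll: 139.699; Hollow: 147.175; Terrace: 1232.244; Draw: 14.319; Delta: 58.279; Cove: 463.842; Mesa: 508.539; Spur: 81.159; Larch: 275.444; Bench: 1193.645.
Minimum at Draw.

Draw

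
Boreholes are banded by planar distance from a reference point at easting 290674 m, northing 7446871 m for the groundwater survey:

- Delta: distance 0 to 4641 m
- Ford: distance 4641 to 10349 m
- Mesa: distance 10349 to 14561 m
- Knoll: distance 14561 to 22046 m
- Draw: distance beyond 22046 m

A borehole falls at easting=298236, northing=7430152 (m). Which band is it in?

Knoll

Distance = √((298236−290674)² + (7430152−7446871)²) = √(57183844.000 + 279524961.000) = 18349.627 m.
14561 ≤ 18349.627 < 22046 → Knoll.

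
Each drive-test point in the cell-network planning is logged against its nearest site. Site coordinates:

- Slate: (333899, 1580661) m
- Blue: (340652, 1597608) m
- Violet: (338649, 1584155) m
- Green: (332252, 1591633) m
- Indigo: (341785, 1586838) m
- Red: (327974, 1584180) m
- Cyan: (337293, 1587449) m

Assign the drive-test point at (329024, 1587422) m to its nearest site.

Red

Squared distances to each site:
Slate: 69476746.000; Blue: 238964980.000; Violet: 103313914.000; Green: 28152505.000; Indigo: 163184177.000; Red: 11613064.000; Cyan: 68377090.000.
Minimum at Red.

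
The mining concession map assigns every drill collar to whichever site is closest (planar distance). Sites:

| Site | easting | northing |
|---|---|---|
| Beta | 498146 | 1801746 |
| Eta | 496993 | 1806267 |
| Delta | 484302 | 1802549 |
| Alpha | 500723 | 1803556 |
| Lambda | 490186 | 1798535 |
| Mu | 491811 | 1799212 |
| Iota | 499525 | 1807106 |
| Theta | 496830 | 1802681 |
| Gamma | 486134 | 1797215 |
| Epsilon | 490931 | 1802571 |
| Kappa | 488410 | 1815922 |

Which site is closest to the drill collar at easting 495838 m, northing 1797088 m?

Mu

Squared distances to each site:
Beta: 27023828.000; Eta: 85588066.000; Delta: 162901817.000; Alpha: 65698249.000; Lambda: 34038913.000; Mu: 20728105.000; Iota: 113954293.000; Theta: 32265713.000; Gamma: 94183745.000; Epsilon: 54141938.000; Kappa: 409894740.000.
Minimum at Mu.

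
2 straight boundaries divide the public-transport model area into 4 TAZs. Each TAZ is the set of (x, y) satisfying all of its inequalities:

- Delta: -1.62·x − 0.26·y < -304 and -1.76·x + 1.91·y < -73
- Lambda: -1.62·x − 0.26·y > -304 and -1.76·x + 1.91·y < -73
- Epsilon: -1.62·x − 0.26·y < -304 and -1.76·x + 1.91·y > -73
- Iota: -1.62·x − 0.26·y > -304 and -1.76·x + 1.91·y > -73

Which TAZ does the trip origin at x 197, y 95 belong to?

Delta

-1.62·197 − 0.26·95 = -343.840, which is < -304
-1.76·197 + 1.91·95 = -165.270, which is < -73
This sign pattern matches Delta.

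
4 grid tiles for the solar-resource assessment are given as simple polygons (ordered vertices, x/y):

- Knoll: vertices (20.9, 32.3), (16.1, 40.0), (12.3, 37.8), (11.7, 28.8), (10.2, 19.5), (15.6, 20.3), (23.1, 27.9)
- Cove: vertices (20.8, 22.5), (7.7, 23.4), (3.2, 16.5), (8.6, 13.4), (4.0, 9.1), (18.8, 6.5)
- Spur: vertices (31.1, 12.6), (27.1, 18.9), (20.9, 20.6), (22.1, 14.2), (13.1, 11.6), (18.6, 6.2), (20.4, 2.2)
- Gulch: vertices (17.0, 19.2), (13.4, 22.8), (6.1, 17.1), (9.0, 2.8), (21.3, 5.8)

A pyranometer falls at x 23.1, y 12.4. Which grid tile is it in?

Spur

Cast a ray rightward from (23.1, 12.4). For each polygon, the edges (by vertex number in listed order) whose endpoints lie on opposite sides of y = 12.4, where each meets that height, and whether that is right or left of the point:
Knoll: no edge straddles that height → 0 crossings.
Cove: 4–5 at x≈7.53 (left), 6–1 at x≈19.54 (left) → 0 crossings.
Spur: 4–5 at x≈15.87 (left), 7–1 at x≈30.89 (right) → 1 crossing.
Gulch: 3–4 at x≈7.05 (left), 5–1 at x≈19.18 (left) → 0 crossings.
Only Spur has an odd count, so the point is inside Spur.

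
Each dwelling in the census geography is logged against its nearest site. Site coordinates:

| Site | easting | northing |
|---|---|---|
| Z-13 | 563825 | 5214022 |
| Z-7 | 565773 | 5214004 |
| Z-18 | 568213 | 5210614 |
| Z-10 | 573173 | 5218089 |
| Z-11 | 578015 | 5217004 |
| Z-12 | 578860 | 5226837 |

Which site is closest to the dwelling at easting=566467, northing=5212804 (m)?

Squared distances to each site:
Z-13: 8463688.000; Z-7: 1921636.000; Z-18: 7844616.000; Z-10: 72901661.000; Z-11: 150996304.000; Z-12: 350511538.000.
Minimum at Z-7.

Z-7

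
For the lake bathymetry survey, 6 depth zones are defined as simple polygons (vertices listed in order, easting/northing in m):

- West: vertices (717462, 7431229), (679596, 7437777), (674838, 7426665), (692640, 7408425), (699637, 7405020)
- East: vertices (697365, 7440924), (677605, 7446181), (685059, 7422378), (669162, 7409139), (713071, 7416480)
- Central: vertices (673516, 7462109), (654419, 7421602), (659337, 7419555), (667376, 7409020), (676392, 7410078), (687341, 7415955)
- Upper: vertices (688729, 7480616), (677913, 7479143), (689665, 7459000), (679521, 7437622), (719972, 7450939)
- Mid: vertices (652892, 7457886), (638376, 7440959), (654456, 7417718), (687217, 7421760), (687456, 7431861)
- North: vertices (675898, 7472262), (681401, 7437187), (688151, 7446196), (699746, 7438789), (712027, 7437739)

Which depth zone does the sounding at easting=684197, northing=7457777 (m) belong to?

North

Cast a ray rightward from (684197, 7457777). For each polygon, the edges (by vertex number in listed order) whose endpoints lie on opposite sides of northing = 7457777, where each meets that height, and whether that is right or left of the point:
West: no edge straddles that height → 0 crossings.
East: no edge straddles that height → 0 crossings.
Central: 1–2 at easting≈671473.7 (left), 6–1 at easting≈674813.6 (left) → 0 crossings.
Upper: 3–4 at easting≈689084.7 (right), 5–1 at easting≈712773.2 (right) → 2 crossings.
Mid: 1–2 at easting≈652798.5 (left), 5–1 at easting≈653036.8 (left) → 0 crossings.
North: 1–2 at easting≈678170.6 (left), 5–1 at easting≈691056.8 (right) → 1 crossing.
Only North has an odd count, so the point is inside North.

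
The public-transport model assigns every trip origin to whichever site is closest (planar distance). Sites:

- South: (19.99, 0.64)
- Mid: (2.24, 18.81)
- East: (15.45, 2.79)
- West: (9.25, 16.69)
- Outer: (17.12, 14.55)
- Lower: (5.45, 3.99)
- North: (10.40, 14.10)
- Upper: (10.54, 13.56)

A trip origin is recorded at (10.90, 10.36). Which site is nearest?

Upper

Squared distances to each site:
South: 177.106; Mid: 146.398; East: 78.007; West: 42.791; Outer: 56.245; Lower: 70.279; North: 14.238; Upper: 10.370.
Minimum at Upper.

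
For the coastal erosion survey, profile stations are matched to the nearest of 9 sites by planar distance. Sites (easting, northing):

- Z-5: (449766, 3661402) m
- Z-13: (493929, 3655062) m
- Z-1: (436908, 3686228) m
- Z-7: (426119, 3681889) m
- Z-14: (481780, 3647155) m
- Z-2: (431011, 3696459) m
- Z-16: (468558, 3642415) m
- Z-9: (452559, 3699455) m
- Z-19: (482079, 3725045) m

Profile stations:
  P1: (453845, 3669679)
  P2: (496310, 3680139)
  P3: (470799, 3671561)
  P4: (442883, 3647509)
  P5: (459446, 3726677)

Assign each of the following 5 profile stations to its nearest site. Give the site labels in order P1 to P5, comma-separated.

Z-5, Z-13, Z-5, Z-5, Z-19

P1 → Z-5 (d²=85146970.00)
P2 → Z-13 (d²=634525090.00)
P3 → Z-5 (d²=545592370.00)
P4 → Z-5 (d²=240391138.00)
P5 → Z-19 (d²=514916113.00)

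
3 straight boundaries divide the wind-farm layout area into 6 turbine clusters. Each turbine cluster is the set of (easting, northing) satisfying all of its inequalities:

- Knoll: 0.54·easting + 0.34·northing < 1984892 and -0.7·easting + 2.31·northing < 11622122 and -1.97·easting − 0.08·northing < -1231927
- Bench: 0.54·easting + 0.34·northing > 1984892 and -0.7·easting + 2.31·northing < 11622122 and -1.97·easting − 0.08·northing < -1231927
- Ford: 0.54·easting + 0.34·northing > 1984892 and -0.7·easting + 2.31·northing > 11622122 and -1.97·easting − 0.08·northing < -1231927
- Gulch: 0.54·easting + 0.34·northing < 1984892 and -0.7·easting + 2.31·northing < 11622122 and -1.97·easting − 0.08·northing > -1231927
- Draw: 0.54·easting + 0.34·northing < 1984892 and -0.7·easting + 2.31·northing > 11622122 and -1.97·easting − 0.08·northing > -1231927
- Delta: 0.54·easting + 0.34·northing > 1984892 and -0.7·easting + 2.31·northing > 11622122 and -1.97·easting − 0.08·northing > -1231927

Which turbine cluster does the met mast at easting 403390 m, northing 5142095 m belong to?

Gulch

0.54·403390 + 0.34·5142095 = 1966142.900, which is < 1984892
-0.7·403390 + 2.31·5142095 = 11595866.450, which is < 11622122
-1.97·403390 − 0.08·5142095 = -1206045.900, which is > -1231927
This sign pattern matches Gulch.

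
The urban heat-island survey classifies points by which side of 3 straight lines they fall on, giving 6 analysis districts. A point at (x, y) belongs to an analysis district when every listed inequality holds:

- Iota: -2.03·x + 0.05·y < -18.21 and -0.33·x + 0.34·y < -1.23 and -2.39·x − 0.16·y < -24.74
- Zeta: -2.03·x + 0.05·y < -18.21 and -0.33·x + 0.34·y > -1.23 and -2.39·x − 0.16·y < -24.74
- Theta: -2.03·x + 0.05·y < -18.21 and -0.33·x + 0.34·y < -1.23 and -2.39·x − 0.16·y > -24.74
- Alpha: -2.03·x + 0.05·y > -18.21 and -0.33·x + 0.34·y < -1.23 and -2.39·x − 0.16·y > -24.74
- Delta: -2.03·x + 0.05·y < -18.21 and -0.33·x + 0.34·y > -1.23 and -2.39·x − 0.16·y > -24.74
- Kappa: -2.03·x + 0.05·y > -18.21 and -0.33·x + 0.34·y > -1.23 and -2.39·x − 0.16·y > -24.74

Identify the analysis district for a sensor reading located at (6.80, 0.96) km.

Alpha

-2.03·6.80 + 0.05·0.96 = -13.756, which is > -18.21
-0.33·6.80 + 0.34·0.96 = -1.918, which is < -1.23
-2.39·6.80 − 0.16·0.96 = -16.406, which is > -24.74
This sign pattern matches Alpha.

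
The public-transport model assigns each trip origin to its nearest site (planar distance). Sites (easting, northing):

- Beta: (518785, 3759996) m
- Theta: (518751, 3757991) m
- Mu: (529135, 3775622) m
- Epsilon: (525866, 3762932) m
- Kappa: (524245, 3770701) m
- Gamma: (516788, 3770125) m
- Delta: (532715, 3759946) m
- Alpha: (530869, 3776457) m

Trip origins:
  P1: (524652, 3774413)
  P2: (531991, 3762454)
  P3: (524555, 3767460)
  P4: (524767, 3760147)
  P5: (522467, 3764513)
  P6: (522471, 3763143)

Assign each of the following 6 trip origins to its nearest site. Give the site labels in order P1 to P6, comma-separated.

Kappa, Delta, Kappa, Epsilon, Epsilon, Epsilon

P1 → Kappa (d²=13944593.00)
P2 → Delta (d²=6814240.00)
P3 → Kappa (d²=10600181.00)
P4 → Epsilon (d²=8964026.00)
P5 → Epsilon (d²=14052762.00)
P6 → Epsilon (d²=11570546.00)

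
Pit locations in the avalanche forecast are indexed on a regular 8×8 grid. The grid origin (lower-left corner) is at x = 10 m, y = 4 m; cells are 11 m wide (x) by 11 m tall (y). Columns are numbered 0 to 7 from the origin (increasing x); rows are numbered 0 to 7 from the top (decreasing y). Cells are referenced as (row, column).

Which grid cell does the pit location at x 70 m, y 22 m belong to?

Column index: ⌊(70 − 10) / 11⌋ = ⌊5.455⌋ = 5
Row offset from origin: ⌊(22 − 4) / 11⌋ = ⌊1.636⌋ = 1 → row 6 (counted from top)

(6, 5)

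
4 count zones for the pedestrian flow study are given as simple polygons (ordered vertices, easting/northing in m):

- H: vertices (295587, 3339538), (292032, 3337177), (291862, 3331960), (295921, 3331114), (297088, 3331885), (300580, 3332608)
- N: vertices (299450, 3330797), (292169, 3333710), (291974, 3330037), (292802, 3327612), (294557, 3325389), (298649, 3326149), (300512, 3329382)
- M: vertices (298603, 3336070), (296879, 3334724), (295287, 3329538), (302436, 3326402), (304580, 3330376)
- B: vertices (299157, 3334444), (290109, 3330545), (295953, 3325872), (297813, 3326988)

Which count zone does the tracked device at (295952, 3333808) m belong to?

H

Cast a ray rightward from (295952, 3333808). For each polygon, the edges (by vertex number in listed order) whose endpoints lie on opposite sides of northing = 3333808, where each meets that height, and whether that is right or left of the point:
H: 2–3 at easting≈291922.2 (left), 6–1 at easting≈299715.4 (right) → 1 crossing.
N: no edge straddles that height → 0 crossings.
M: 2–3 at easting≈296597.8 (right), 5–1 at easting≈300977.4 (right) → 2 crossings.
B: 1–2 at easting≈297681.1 (right), 4–1 at easting≈299042.4 (right) → 2 crossings.
Only H has an odd count, so the point is inside H.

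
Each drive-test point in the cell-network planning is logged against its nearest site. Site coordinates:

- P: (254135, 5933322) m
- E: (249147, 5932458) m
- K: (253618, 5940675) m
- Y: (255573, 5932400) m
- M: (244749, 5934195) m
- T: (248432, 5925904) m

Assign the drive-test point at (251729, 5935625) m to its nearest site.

Squared distances to each site:
P: 11092645.000; E: 16696613.000; K: 29070821.000; Y: 25176961.000; M: 50765300.000; T: 105368050.000.
Minimum at P.

P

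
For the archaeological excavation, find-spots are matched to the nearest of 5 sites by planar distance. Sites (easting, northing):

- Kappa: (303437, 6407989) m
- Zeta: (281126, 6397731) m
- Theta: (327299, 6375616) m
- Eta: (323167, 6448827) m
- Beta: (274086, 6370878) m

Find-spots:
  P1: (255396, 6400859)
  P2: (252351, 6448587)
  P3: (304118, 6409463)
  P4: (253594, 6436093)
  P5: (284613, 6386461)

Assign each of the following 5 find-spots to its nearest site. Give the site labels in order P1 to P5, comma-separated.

Zeta, Zeta, Kappa, Zeta, Zeta

P1 → Zeta (d²=671817284.00)
P2 → Zeta (d²=3414333361.00)
P3 → Kappa (d²=2636437.00)
P4 → Zeta (d²=2229654068.00)
P5 → Zeta (d²=139172069.00)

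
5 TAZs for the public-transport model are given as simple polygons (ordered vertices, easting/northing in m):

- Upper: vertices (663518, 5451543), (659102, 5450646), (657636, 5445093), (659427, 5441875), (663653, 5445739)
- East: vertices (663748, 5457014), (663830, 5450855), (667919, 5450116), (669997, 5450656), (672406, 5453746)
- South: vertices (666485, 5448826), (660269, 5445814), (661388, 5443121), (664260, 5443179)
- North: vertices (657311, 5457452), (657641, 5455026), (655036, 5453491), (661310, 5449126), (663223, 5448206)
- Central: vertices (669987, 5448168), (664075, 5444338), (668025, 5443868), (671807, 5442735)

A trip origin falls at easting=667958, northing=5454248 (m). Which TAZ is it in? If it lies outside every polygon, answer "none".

Cast a ray rightward from (667958, 5454248). For each polygon, the edges (by vertex number in listed order) whose endpoints lie on opposite sides of northing = 5454248, where each meets that height, and whether that is right or left of the point:
Upper: no edge straddles that height → 0 crossings.
East: 1–2 at easting≈663784.8 (left), 5–1 at easting≈671076.0 (right) → 1 crossing.
South: no edge straddles that height → 0 crossings.
North: 2–3 at easting≈656320.7 (left), 5–1 at easting≈659359.7 (left) → 0 crossings.
Central: no edge straddles that height → 0 crossings.
Only East has an odd count, so the point is inside East.

East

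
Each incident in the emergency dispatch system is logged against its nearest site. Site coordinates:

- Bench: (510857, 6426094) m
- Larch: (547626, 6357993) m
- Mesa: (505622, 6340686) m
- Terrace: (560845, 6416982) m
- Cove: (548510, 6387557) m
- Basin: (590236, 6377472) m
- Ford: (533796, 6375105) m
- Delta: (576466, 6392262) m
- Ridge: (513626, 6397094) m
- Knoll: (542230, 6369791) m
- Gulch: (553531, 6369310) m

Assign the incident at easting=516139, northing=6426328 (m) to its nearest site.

Bench

Squared distances to each site:
Bench: 27954280.000; Larch: 5661103394.000; Mesa: 7445159453.000; Terrace: 2085974152.000; Cove: 2551072082.000; Basin: 7877274145.000; Ford: 2935565378.000; Delta: 4799839285.000; Ridge: 860941925.000; Knoll: 3877172650.000; Gulch: 4649213988.000.
Minimum at Bench.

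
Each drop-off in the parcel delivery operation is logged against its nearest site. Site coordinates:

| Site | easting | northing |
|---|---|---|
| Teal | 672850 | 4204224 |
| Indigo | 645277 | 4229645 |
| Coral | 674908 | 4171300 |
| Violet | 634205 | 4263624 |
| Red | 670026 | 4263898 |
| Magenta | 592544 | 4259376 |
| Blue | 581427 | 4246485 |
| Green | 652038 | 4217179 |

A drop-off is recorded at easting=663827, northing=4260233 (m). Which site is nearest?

Red

Squared distances to each site:
Teal: 3218422610.000; Indigo: 1279728244.000; Coral: 8031867050.000; Violet: 888961765.000; Red: 51859826.000; Magenta: 5082000538.000; Blue: 6978767504.000; Green: 1992627437.000.
Minimum at Red.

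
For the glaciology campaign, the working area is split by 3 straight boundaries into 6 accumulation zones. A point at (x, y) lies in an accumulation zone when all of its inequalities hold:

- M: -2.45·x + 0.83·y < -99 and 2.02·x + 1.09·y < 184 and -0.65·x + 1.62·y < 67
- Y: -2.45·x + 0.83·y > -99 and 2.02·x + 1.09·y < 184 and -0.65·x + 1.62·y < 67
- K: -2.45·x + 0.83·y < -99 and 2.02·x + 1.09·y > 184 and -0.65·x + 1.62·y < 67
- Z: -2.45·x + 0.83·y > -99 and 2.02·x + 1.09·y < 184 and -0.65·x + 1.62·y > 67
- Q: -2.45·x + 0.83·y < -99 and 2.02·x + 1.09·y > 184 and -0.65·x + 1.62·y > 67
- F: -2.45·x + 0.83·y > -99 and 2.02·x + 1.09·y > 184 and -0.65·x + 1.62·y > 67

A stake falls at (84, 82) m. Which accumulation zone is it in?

-2.45·84 + 0.83·82 = -137.740, which is < -99
2.02·84 + 1.09·82 = 259.060, which is > 184
-0.65·84 + 1.62·82 = 78.240, which is > 67
This sign pattern matches Q.

Q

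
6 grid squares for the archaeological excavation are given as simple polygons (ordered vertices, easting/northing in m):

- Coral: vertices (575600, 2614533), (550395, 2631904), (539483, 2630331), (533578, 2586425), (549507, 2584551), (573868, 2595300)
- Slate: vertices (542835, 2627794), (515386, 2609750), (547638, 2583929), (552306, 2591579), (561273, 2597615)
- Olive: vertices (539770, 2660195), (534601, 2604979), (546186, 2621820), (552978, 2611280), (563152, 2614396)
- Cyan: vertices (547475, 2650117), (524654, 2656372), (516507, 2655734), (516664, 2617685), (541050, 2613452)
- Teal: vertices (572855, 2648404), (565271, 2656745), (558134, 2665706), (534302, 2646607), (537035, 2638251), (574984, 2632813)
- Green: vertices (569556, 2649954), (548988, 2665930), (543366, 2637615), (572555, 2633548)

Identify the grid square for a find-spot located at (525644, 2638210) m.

Cast a ray rightward from (525644, 2638210). For each polygon, the edges (by vertex number in listed order) whose endpoints lie on opposite sides of northing = 2638210, where each meets that height, and whether that is right or left of the point:
Coral: no edge straddles that height → 0 crossings.
Slate: no edge straddles that height → 0 crossings.
Olive: 1–2 at easting≈537711.9 (right), 5–1 at easting≈550994.1 (right) → 2 crossings.
Cyan: 3–4 at easting≈516579.3 (left), 5–1 at easting≈545388.5 (right) → 1 crossing.
Teal: 5–6 at easting≈537321.1 (right), 6–1 at easting≈574247.0 (right) → 2 crossings.
Green: 2–3 at easting≈543484.1 (right), 4–1 at easting≈571702.8 (right) → 2 crossings.
Only Cyan has an odd count, so the point is inside Cyan.

Cyan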